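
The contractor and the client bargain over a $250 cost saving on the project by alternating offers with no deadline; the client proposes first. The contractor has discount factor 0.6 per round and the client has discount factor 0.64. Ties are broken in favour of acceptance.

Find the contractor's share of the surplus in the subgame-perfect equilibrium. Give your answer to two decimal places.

87.66

Let x be the client's share when the client proposes and y be the contractor's share when the contractor proposes.
The contractor accepts iff offered ≥ 0.6·y, so x = 250 − 0.6y. Symmetrically y = 250 − 0.64x.
Substituting: x = 250 − 0.6(250 − 0.64x), giving x(1 − 0.64·0.6) = 250(1 − 0.6).
So x = 250 × 0.4 / 0.616 ≈ 162.3377, and the contractor receives 250 − x ≈ 87.6623.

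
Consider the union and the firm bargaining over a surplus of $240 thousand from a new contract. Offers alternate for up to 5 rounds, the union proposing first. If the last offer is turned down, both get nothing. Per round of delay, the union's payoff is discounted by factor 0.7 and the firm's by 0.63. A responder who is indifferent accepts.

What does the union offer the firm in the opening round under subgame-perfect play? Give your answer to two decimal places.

Round 5 (the union proposes): the firm will accept anything ≥ 0, so the union offers 0 and keeps 240.
Round 4 (the firm proposes): the union can get 240 next round, worth 0.7 × 240 = 168 now; the firm offers that and keeps 72.
Round 3 (the union proposes): the firm can get 72 next round, worth 0.63 × 72 = 45.36 now. The union offers 45.36 and keeps 240 − 45.36 = 194.64.
Round 2 (the firm proposes): the union can get 194.64 next round, worth 0.7 × 194.64 = 136.248 now. The firm offers 136.248 and keeps 240 − 136.248 = 103.752.
Round 1 (the union proposes): the firm can get 103.752 next round, worth 0.63 × 103.752 = 65.36376 now; the union offers that and keeps 174.63624.

65.36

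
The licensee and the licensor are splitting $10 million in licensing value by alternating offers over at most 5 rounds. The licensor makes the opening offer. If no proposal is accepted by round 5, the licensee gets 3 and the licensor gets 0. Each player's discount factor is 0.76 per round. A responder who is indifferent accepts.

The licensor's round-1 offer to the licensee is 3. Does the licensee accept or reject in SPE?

Reject

Work out the licensee's continuation value if the offer is rejected.
Round 5 (the licensor proposes): the licensee gets 3 if talks fail, so the licensor offers 3 and keeps 7.
Round 4 (the licensee proposes): the licensor can get 7 next round, worth 0.76 × 7 = 5.32 now; the licensee offers that and keeps 4.68.
Round 3 (the licensor proposes): the licensee can get 4.68 next round, worth 0.76 × 4.68 = 3.5568 now, so the licensor offers 3.5568, keeping 6.4432.
Round 2 (the licensee proposes): the licensor can get 6.4432 next round, worth 0.76 × 6.4432 = 4.896832 now; the licensee offers that and keeps 5.103168.
So by rejecting in round 1, the licensee gets 5.103168 next round, worth 0.76 × 5.103168 = 3.87840768 now.
Offer 3 < 3.87840768, so the licensee rejects.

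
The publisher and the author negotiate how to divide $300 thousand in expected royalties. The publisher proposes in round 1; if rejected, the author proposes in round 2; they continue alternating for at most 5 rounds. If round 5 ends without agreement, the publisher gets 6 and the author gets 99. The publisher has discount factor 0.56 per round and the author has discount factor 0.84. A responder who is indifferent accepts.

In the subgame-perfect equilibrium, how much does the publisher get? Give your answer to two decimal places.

115.06

Round 5 (the publisher proposes): the author gets 99 if talks fail, so the publisher offers 99 and keeps 201.
Round 4 (the author proposes): the publisher can get 201 next round, worth 0.56 × 201 = 112.56 now, so the author offers 112.56, keeping 187.44.
Round 3 (the publisher proposes): the author can get 187.44 next round, worth 0.84 × 187.44 = 157.4496 now; the publisher offers that and keeps 142.5504.
Round 2 (the author proposes): the publisher can get 142.5504 next round, worth 0.56 × 142.5504 = 79.828224 now, so the author offers 79.828224, keeping 220.171776.
Round 1 (the publisher proposes): the author can get 220.171776 next round, worth 0.84 × 220.171776 = 184.94429184 now; the publisher offers that and keeps 115.05570816.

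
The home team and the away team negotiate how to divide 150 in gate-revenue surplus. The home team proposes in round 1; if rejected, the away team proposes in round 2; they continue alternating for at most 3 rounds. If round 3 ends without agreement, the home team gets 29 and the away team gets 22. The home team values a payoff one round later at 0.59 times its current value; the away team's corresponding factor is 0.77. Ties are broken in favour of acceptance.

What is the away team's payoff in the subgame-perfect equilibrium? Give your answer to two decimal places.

57.35

By backward induction:
Round 3 (the home team proposes): the away team gets 22 if talks fail, so the home team offers 22 and keeps 128.
Round 2 (the away team proposes): the home team can get 128 next round, worth 0.59 × 128 = 75.52 now, so the away team offers 75.52, keeping 74.48.
Round 1 (the home team proposes): the away team can get 74.48 next round, worth 0.77 × 74.48 = 57.3496 now. The home team offers 57.3496 and keeps 150 − 57.3496 = 92.6504.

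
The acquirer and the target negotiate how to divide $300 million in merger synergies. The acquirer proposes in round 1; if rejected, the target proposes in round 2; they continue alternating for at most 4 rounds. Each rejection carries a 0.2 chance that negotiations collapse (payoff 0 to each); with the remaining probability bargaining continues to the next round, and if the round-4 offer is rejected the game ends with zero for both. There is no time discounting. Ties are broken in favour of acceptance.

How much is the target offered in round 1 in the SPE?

By backward induction:
Round 4 (the target proposes): the acquirer will accept anything ≥ 0, so the target offers 0 and keeps 300.
Round 3 (the acquirer proposes): rejecting gives the target an expected 0.8 × 300 = 240; the acquirer offers that and keeps 60.
Round 2 (the target proposes): rejecting gives the acquirer an expected 0.8 × 60 = 48. The target offers 48 and keeps 300 − 48 = 252.
Round 1 (the acquirer proposes): rejecting gives the target an expected 0.8 × 252 = 201.6, so the acquirer offers 201.6, keeping 98.4.

201.6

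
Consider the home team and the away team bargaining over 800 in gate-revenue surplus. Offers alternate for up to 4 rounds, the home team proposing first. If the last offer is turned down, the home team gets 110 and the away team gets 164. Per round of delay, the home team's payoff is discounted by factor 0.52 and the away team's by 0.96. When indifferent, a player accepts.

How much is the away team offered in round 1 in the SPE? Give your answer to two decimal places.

By backward induction:
Round 4 (the away team proposes): the home team gets 110 if talks fail, so the away team offers 110 and keeps 690.
Round 3 (the home team proposes): the away team can get 690 next round, worth 0.96 × 690 = 662.4 now; the home team offers that and keeps 137.6.
Round 2 (the away team proposes): the home team can get 137.6 next round, worth 0.52 × 137.6 = 71.552 now; the away team offers that and keeps 728.448.
Round 1 (the home team proposes): the away team can get 728.448 next round, worth 0.96 × 728.448 = 699.31008 now. The home team offers 699.31008 and keeps 800 − 699.31008 = 100.68992.

699.31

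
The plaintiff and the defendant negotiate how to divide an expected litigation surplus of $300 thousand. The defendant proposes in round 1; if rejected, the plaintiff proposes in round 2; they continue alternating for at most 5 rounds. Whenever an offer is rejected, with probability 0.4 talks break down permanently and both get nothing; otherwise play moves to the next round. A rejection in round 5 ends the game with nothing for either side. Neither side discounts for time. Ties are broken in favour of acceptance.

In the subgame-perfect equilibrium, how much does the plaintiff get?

97.92

Round 5 (the defendant proposes): the plaintiff will accept anything ≥ 0, so the defendant offers 0 and keeps 300.
Round 4 (the plaintiff proposes): rejecting gives the defendant an expected 0.6 × 300 = 180, so the plaintiff offers 180, keeping 120.
Round 3 (the defendant proposes): rejecting gives the plaintiff an expected 0.6 × 120 = 72; the defendant offers that and keeps 228.
Round 2 (the plaintiff proposes): rejecting gives the defendant an expected 0.6 × 228 = 136.8. The plaintiff offers 136.8 and keeps 300 − 136.8 = 163.2.
Round 1 (the defendant proposes): rejecting gives the plaintiff an expected 0.6 × 163.2 = 97.92. The defendant offers 97.92 and keeps 300 − 97.92 = 202.08.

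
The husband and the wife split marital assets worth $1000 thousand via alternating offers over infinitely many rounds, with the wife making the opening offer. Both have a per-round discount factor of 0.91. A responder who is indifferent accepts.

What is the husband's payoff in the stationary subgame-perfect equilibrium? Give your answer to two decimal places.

Let x be the wife's share when the wife proposes and y be the husband's share when the husband proposes.
The husband accepts iff offered ≥ 0.91·y, so x = 1000 − 0.91y. Symmetrically y = 1000 − 0.91x.
Substituting: x = 1000 − 0.91(1000 − 0.91x), giving x(1 − 0.91·0.91) = 1000(1 − 0.91).
So x = 1000 × 0.09 / 0.1719 ≈ 523.5602, and the husband receives 1000 − x ≈ 476.4398.

476.44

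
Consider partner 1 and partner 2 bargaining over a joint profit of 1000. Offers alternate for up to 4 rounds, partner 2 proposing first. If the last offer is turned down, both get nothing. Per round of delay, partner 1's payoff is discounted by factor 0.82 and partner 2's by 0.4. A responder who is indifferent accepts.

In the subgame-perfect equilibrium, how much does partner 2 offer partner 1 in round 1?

Round 4 (partner 1 proposes): partner 2 will accept anything ≥ 0, so partner 1 offers 0 and keeps 1000.
Round 3 (partner 2 proposes): partner 1 can get 1000 next round, worth 0.82 × 1000 = 820 now; partner 2 offers that and keeps 180.
Round 2 (partner 1 proposes): partner 2 can get 180 next round, worth 0.4 × 180 = 72 now. Partner 1 offers 72 and keeps 1000 − 72 = 928.
Round 1 (partner 2 proposes): partner 1 can get 928 next round, worth 0.82 × 928 = 760.96 now; partner 2 offers that and keeps 239.04.

760.96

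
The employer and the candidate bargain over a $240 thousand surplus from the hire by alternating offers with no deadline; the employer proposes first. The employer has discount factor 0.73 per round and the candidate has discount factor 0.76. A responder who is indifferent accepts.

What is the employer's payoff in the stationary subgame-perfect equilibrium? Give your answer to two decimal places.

129.38

When the employer proposes, the candidate accepts any offer worth at least 0.76 times what the candidate would get by proposing next round; and vice versa.
This gives x = 240 − 0.76y and y = 240 − 0.73x, where x and y are each side's share when it proposes.
Hence (1 − 0.76·0.73)x = 240(1 − 0.76), i.e. 0.4452·x = 57.6.
x ≈ 129.3801; the candidate's share is 240 − x ≈ 110.6199.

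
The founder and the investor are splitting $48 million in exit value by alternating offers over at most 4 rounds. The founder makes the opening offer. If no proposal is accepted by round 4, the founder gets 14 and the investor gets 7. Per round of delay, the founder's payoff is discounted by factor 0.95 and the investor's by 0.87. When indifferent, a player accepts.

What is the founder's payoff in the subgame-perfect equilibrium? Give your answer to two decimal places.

Round 4 (the investor proposes): the founder gets 14 if talks fail, so the investor offers 14 and keeps 34.
Round 3 (the founder proposes): the investor can get 34 next round, worth 0.87 × 34 = 29.58 now; the founder offers that and keeps 18.42.
Round 2 (the investor proposes): the founder can get 18.42 next round, worth 0.95 × 18.42 = 17.499 now, so the investor offers 17.499, keeping 30.501.
Round 1 (the founder proposes): the investor can get 30.501 next round, worth 0.87 × 30.501 = 26.53587 now; the founder offers that and keeps 21.46413.

21.46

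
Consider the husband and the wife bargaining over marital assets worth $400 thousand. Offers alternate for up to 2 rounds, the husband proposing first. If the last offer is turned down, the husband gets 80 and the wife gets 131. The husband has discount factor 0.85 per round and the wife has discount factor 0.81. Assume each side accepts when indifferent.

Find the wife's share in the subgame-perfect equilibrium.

By backward induction:
Round 2 (the wife proposes): the husband gets 80 if talks fail, so the wife offers 80 and keeps 320.
Round 1 (the husband proposes): the wife can get 320 next round, worth 0.81 × 320 = 259.2 now; the husband offers that and keeps 140.8.

259.2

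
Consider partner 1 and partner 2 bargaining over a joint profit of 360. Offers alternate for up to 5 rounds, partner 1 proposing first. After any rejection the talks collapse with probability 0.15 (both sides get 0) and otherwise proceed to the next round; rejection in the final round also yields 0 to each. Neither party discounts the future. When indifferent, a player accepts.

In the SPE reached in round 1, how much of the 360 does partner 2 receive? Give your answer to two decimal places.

79.06

Round 5 (partner 1 proposes): partner 2 will accept anything ≥ 0, so partner 1 offers 0 and keeps 360.
Round 4 (partner 2 proposes): rejecting gives partner 1 an expected 0.85 × 360 = 306, so partner 2 offers 306, keeping 54.
Round 3 (partner 1 proposes): rejecting gives partner 2 an expected 0.85 × 54 = 45.9. Partner 1 offers 45.9 and keeps 360 − 45.9 = 314.1.
Round 2 (partner 2 proposes): rejecting gives partner 1 an expected 0.85 × 314.1 = 266.985; partner 2 offers that and keeps 93.015.
Round 1 (partner 1 proposes): rejecting gives partner 2 an expected 0.85 × 93.015 = 79.06275, so partner 1 offers 79.06275, keeping 280.93725.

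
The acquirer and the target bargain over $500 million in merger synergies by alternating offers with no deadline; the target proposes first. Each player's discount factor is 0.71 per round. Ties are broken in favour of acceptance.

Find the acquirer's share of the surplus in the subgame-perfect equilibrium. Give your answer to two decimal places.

When the target proposes, the acquirer accepts any offer worth at least 0.71 times what the acquirer would get by proposing next round; and vice versa.
This gives x = 500 − 0.71y and y = 500 − 0.71x, where x and y are each side's share when it proposes.
Hence (1 − 0.71·0.71)x = 500(1 − 0.71), i.e. 0.4959·x = 145.
x ≈ 292.3977; the acquirer's share is 500 − x ≈ 207.6023.

207.60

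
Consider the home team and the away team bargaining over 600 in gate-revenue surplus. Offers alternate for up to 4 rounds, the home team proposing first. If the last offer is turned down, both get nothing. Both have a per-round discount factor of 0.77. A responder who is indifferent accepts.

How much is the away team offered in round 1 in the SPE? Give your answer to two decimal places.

Round 4 (the away team proposes): rejection yields 0 for the home team; the away team offers 0 and keeps 600.
Round 3 (the home team proposes): the away team can get 600 next round, worth 0.77 × 600 = 462 now, so the home team offers 462, keeping 138.
Round 2 (the away team proposes): the home team can get 138 next round, worth 0.77 × 138 = 106.26 now, so the away team offers 106.26, keeping 493.74.
Round 1 (the home team proposes): the away team can get 493.74 next round, worth 0.77 × 493.74 = 380.1798 now. The home team offers 380.1798 and keeps 600 − 380.1798 = 219.8202.

380.18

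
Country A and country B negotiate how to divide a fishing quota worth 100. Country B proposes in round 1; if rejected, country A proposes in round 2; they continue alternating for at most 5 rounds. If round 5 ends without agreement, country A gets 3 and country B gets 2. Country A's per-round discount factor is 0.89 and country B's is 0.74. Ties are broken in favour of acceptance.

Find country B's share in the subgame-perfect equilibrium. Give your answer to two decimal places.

60.32

Round 5 (country B proposes): country A gets 3 if talks fail, so country B offers 3 and keeps 97.
Round 4 (country A proposes): country B can get 97 next round, worth 0.74 × 97 = 71.78 now, so country A offers 71.78, keeping 28.22.
Round 3 (country B proposes): country A can get 28.22 next round, worth 0.89 × 28.22 = 25.1158 now; country B offers that and keeps 74.8842.
Round 2 (country A proposes): country B can get 74.8842 next round, worth 0.74 × 74.8842 = 55.414308 now. Country A offers 55.414308 and keeps 100 − 55.414308 = 44.585692.
Round 1 (country B proposes): country A can get 44.585692 next round, worth 0.89 × 44.585692 = 39.68126588 now, so country B offers 39.68126588, keeping 60.31873412.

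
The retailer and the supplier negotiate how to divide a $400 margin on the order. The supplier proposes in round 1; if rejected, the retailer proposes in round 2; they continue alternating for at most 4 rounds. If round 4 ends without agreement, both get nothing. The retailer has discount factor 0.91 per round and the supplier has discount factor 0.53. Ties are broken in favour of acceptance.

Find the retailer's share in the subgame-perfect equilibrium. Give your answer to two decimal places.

Round 4 (the retailer proposes): rejection yields 0 for the supplier; the retailer offers 0 and keeps 400.
Round 3 (the supplier proposes): the retailer can get 400 next round, worth 0.91 × 400 = 364 now, so the supplier offers 364, keeping 36.
Round 2 (the retailer proposes): the supplier can get 36 next round, worth 0.53 × 36 = 19.08 now. The retailer offers 19.08 and keeps 400 − 19.08 = 380.92.
Round 1 (the supplier proposes): the retailer can get 380.92 next round, worth 0.91 × 380.92 = 346.6372 now. The supplier offers 346.6372 and keeps 400 − 346.6372 = 53.3628.

346.64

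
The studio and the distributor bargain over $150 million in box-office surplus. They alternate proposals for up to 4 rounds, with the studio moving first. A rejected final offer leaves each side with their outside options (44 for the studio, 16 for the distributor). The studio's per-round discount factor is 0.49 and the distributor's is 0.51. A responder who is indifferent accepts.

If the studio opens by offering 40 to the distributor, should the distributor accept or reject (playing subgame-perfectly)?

Reject

Round 4 (the distributor proposes): the studio gets 44 if talks fail, so the distributor offers 44 and keeps 106.
Round 3 (the studio proposes): the distributor can get 106 next round, worth 0.51 × 106 = 54.06 now. The studio offers 54.06 and keeps 150 − 54.06 = 95.94.
Round 2 (the distributor proposes): the studio can get 95.94 next round, worth 0.49 × 95.94 = 47.0106 now; the distributor offers that and keeps 102.9894.
So by rejecting in round 1, the distributor gets 102.9894 next round, worth 0.51 × 102.9894 = 52.524594 now.
Offer 40 < 52.524594, so the distributor rejects.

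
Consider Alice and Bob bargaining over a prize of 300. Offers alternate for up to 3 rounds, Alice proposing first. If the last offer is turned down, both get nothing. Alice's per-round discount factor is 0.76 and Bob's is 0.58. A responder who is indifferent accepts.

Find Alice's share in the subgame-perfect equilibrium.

258.24

Work backward from the last round.
Round 3 (Alice proposes): Bob will accept anything ≥ 0, so Alice offers 0 and keeps 300.
Round 2 (Bob proposes): Alice can get 300 next round, worth 0.76 × 300 = 228 now. Bob offers 228 and keeps 300 − 228 = 72.
Round 1 (Alice proposes): Bob can get 72 next round, worth 0.58 × 72 = 41.76 now. Alice offers 41.76 and keeps 300 − 41.76 = 258.24.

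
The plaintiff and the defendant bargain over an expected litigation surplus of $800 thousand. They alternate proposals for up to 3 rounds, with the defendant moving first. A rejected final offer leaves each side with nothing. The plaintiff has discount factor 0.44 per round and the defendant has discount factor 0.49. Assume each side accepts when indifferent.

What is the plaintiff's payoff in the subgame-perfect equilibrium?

179.52

Round 3 (the defendant proposes): rejection yields 0 for the plaintiff; the defendant offers 0 and keeps 800.
Round 2 (the plaintiff proposes): the defendant can get 800 next round, worth 0.49 × 800 = 392 now, so the plaintiff offers 392, keeping 408.
Round 1 (the defendant proposes): the plaintiff can get 408 next round, worth 0.44 × 408 = 179.52 now; the defendant offers that and keeps 620.48.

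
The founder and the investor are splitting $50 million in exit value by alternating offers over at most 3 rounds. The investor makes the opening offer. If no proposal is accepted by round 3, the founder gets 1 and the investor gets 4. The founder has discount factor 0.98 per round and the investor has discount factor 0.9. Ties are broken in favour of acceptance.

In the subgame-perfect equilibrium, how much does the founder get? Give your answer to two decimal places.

5.78

Round 3 (the investor proposes): the founder gets 1 if talks fail, so the investor offers 1 and keeps 49.
Round 2 (the founder proposes): the investor can get 49 next round, worth 0.9 × 49 = 44.1 now; the founder offers that and keeps 5.9.
Round 1 (the investor proposes): the founder can get 5.9 next round, worth 0.98 × 5.9 = 5.782 now. The investor offers 5.782 and keeps 50 − 5.782 = 44.218.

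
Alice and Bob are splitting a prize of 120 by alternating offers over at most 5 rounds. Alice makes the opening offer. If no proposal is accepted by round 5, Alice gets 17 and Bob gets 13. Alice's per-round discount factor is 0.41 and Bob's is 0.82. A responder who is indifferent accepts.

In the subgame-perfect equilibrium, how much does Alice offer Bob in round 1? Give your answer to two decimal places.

79.04

Round 5 (Alice proposes): Bob gets 13 if talks fail, so Alice offers 13 and keeps 107.
Round 4 (Bob proposes): Alice can get 107 next round, worth 0.41 × 107 = 43.87 now. Bob offers 43.87 and keeps 120 − 43.87 = 76.13.
Round 3 (Alice proposes): Bob can get 76.13 next round, worth 0.82 × 76.13 = 62.4266 now, so Alice offers 62.4266, keeping 57.5734.
Round 2 (Bob proposes): Alice can get 57.5734 next round, worth 0.41 × 57.5734 = 23.605094 now; Bob offers that and keeps 96.394906.
Round 1 (Alice proposes): Bob can get 96.394906 next round, worth 0.82 × 96.394906 = 79.04382292 now. Alice offers 79.04382292 and keeps 120 − 79.04382292 = 40.95617708.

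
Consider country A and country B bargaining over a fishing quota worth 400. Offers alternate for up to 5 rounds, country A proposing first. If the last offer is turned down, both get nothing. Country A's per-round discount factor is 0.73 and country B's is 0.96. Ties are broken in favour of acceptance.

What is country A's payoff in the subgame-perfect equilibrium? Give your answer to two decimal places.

Round 5 (country A proposes): rejection yields 0 for country B; country A offers 0 and keeps 400.
Round 4 (country B proposes): country A can get 400 next round, worth 0.73 × 400 = 292 now; country B offers that and keeps 108.
Round 3 (country A proposes): country B can get 108 next round, worth 0.96 × 108 = 103.68 now; country A offers that and keeps 296.32.
Round 2 (country B proposes): country A can get 296.32 next round, worth 0.73 × 296.32 = 216.3136 now. Country B offers 216.3136 and keeps 400 − 216.3136 = 183.6864.
Round 1 (country A proposes): country B can get 183.6864 next round, worth 0.96 × 183.6864 = 176.338944 now; country A offers that and keeps 223.661056.

223.66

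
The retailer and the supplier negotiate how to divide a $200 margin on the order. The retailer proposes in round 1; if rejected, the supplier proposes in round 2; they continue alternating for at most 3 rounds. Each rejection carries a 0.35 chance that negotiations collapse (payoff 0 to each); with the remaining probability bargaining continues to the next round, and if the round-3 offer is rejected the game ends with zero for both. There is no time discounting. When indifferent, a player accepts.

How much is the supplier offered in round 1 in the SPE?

45.5

Round 3 (the retailer proposes): the supplier will accept anything ≥ 0, so the retailer offers 0 and keeps 200.
Round 2 (the supplier proposes): rejecting gives the retailer an expected 0.65 × 200 = 130, so the supplier offers 130, keeping 70.
Round 1 (the retailer proposes): rejecting gives the supplier an expected 0.65 × 70 = 45.5; the retailer offers that and keeps 154.5.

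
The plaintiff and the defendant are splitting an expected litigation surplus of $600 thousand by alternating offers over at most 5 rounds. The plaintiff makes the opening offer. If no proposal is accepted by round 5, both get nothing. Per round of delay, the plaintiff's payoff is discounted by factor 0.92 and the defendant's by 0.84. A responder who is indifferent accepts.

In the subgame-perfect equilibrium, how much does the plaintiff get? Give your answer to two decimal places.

Solve by backward induction from round 5.
Round 5 (the plaintiff proposes): the defendant will accept anything ≥ 0, so the plaintiff offers 0 and keeps 600.
Round 4 (the defendant proposes): the plaintiff can get 600 next round, worth 0.92 × 600 = 552 now, so the defendant offers 552, keeping 48.
Round 3 (the plaintiff proposes): the defendant can get 48 next round, worth 0.84 × 48 = 40.32 now, so the plaintiff offers 40.32, keeping 559.68.
Round 2 (the defendant proposes): the plaintiff can get 559.68 next round, worth 0.92 × 559.68 = 514.9056 now, so the defendant offers 514.9056, keeping 85.0944.
Round 1 (the plaintiff proposes): the defendant can get 85.0944 next round, worth 0.84 × 85.0944 = 71.479296 now; the plaintiff offers that and keeps 528.520704.

528.52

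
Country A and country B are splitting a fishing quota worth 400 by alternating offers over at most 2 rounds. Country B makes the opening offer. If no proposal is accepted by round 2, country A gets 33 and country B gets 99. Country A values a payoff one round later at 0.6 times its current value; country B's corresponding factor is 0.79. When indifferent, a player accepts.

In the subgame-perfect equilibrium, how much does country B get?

219.4

Round 2 (country A proposes): country B gets 99 if talks fail, so country A offers 99 and keeps 301.
Round 1 (country B proposes): country A can get 301 next round, worth 0.6 × 301 = 180.6 now. Country B offers 180.6 and keeps 400 − 180.6 = 219.4.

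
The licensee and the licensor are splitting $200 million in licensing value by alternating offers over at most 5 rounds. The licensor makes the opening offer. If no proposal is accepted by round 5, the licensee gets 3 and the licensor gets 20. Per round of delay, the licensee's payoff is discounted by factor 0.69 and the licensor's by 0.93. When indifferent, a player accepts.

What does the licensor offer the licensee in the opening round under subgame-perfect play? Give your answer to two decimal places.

Work backward from the last round.
Round 5 (the licensor proposes): the licensee gets 3 if talks fail, so the licensor offers 3 and keeps 197.
Round 4 (the licensee proposes): the licensor can get 197 next round, worth 0.93 × 197 = 183.21 now; the licensee offers that and keeps 16.79.
Round 3 (the licensor proposes): the licensee can get 16.79 next round, worth 0.69 × 16.79 = 11.5851 now; the licensor offers that and keeps 188.4149.
Round 2 (the licensee proposes): the licensor can get 188.4149 next round, worth 0.93 × 188.4149 = 175.225857 now. The licensee offers 175.225857 and keeps 200 − 175.225857 = 24.774143.
Round 1 (the licensor proposes): the licensee can get 24.774143 next round, worth 0.69 × 24.774143 = 17.09415867 now. The licensor offers 17.09415867 and keeps 200 − 17.09415867 = 182.90584133.

17.09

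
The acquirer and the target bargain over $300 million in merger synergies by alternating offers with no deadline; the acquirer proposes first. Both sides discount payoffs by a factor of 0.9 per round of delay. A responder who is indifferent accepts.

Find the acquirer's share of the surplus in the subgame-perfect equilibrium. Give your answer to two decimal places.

157.89

Let x be the acquirer's share when the acquirer proposes and y be the target's share when the target proposes.
The target accepts iff offered ≥ 0.9·y, so x = 300 − 0.9y. Symmetrically y = 300 − 0.9x.
Substituting: x = 300 − 0.9(300 − 0.9x), giving x(1 − 0.9·0.9) = 300(1 − 0.9).
So x = 300 × 0.1 / 0.19 ≈ 157.8947, and the target receives 300 − x ≈ 142.1053.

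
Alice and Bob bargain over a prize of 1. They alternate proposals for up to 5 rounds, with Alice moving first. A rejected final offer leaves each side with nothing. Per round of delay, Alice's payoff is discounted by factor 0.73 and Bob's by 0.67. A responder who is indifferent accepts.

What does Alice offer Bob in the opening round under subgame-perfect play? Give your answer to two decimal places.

Round 5 (Alice proposes): Bob will accept anything ≥ 0, so Alice offers 0 and keeps 1.
Round 4 (Bob proposes): Alice can get 1 next round, worth 0.73 × 1 = 0.73 now, so Bob offers 0.73, keeping 0.27.
Round 3 (Alice proposes): Bob can get 0.27 next round, worth 0.67 × 0.27 = 0.1809 now. Alice offers 0.1809 and keeps 1 − 0.1809 = 0.8191.
Round 2 (Bob proposes): Alice can get 0.8191 next round, worth 0.73 × 0.8191 = 0.597943 now. Bob offers 0.597943 and keeps 1 − 0.597943 = 0.402057.
Round 1 (Alice proposes): Bob can get 0.402057 next round, worth 0.67 × 0.402057 = 0.26937819 now. Alice offers 0.26937819 and keeps 1 − 0.26937819 = 0.73062181.

0.27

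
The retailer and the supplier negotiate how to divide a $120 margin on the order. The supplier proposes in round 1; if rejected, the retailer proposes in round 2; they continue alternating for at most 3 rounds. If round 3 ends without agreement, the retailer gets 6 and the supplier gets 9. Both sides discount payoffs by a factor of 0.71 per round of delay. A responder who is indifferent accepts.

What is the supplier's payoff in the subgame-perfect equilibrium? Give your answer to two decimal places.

Round 3 (the supplier proposes): the retailer gets 6 if talks fail, so the supplier offers 6 and keeps 114.
Round 2 (the retailer proposes): the supplier can get 114 next round, worth 0.71 × 114 = 80.94 now; the retailer offers that and keeps 39.06.
Round 1 (the supplier proposes): the retailer can get 39.06 next round, worth 0.71 × 39.06 = 27.7326 now, so the supplier offers 27.7326, keeping 92.2674.

92.27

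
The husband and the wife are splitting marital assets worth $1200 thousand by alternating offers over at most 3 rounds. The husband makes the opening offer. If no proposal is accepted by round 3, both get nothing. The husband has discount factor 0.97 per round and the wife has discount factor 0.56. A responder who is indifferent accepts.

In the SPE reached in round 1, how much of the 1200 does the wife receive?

Round 3 (the husband proposes): rejection yields 0 for the wife; the husband offers 0 and keeps 1200.
Round 2 (the wife proposes): the husband can get 1200 next round, worth 0.97 × 1200 = 1164 now; the wife offers that and keeps 36.
Round 1 (the husband proposes): the wife can get 36 next round, worth 0.56 × 36 = 20.16 now; the husband offers that and keeps 1179.84.

20.16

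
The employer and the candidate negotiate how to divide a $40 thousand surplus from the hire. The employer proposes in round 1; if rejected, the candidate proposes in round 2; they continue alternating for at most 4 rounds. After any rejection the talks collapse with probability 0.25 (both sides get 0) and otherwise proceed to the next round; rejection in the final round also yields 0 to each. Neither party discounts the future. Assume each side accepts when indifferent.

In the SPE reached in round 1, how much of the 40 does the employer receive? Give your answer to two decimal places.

15.63

Round 4 (the candidate proposes): the employer will accept anything ≥ 0, so the candidate offers 0 and keeps 40.
Round 3 (the employer proposes): rejecting gives the candidate an expected 0.75 × 40 = 30. The employer offers 30 and keeps 40 − 30 = 10.
Round 2 (the candidate proposes): rejecting gives the employer an expected 0.75 × 10 = 7.5. The candidate offers 7.5 and keeps 40 − 7.5 = 32.5.
Round 1 (the employer proposes): rejecting gives the candidate an expected 0.75 × 32.5 = 24.375. The employer offers 24.375 and keeps 40 − 24.375 = 15.625.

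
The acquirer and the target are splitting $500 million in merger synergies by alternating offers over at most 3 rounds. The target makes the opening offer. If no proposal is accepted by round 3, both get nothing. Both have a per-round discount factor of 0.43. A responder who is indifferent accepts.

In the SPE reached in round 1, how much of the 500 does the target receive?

Round 3 (the target proposes): rejection yields 0 for the acquirer; the target offers 0 and keeps 500.
Round 2 (the acquirer proposes): the target can get 500 next round, worth 0.43 × 500 = 215 now. The acquirer offers 215 and keeps 500 − 215 = 285.
Round 1 (the target proposes): the acquirer can get 285 next round, worth 0.43 × 285 = 122.55 now; the target offers that and keeps 377.45.

377.45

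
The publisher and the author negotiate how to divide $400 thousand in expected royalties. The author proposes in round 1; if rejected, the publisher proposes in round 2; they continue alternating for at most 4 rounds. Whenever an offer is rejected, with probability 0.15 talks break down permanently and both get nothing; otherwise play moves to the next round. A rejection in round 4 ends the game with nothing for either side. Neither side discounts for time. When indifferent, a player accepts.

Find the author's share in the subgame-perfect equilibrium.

Round 4 (the publisher proposes): the author will accept anything ≥ 0, so the publisher offers 0 and keeps 400.
Round 3 (the author proposes): rejecting gives the publisher an expected 0.85 × 400 = 340. The author offers 340 and keeps 400 − 340 = 60.
Round 2 (the publisher proposes): rejecting gives the author an expected 0.85 × 60 = 51. The publisher offers 51 and keeps 400 − 51 = 349.
Round 1 (the author proposes): rejecting gives the publisher an expected 0.85 × 349 = 296.65; the author offers that and keeps 103.35.

103.35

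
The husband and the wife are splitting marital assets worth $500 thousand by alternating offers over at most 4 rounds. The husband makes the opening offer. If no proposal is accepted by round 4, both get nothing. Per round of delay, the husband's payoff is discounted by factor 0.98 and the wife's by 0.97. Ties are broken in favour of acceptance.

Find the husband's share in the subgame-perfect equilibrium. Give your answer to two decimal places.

Round 4 (the wife proposes): the husband will accept anything ≥ 0, so the wife offers 0 and keeps 500.
Round 3 (the husband proposes): the wife can get 500 next round, worth 0.97 × 500 = 485 now, so the husband offers 485, keeping 15.
Round 2 (the wife proposes): the husband can get 15 next round, worth 0.98 × 15 = 14.7 now, so the wife offers 14.7, keeping 485.3.
Round 1 (the husband proposes): the wife can get 485.3 next round, worth 0.97 × 485.3 = 470.741 now; the husband offers that and keeps 29.259.

29.26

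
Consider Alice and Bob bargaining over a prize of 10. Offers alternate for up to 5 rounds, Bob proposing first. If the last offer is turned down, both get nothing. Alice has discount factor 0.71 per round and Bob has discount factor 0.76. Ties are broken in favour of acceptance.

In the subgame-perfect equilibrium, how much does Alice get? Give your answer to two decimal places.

Round 5 (Bob proposes): Alice will accept anything ≥ 0, so Bob offers 0 and keeps 10.
Round 4 (Alice proposes): Bob can get 10 next round, worth 0.76 × 10 = 7.6 now. Alice offers 7.6 and keeps 10 − 7.6 = 2.4.
Round 3 (Bob proposes): Alice can get 2.4 next round, worth 0.71 × 2.4 = 1.704 now; Bob offers that and keeps 8.296.
Round 2 (Alice proposes): Bob can get 8.296 next round, worth 0.76 × 8.296 = 6.30496 now, so Alice offers 6.30496, keeping 3.69504.
Round 1 (Bob proposes): Alice can get 3.69504 next round, worth 0.71 × 3.69504 = 2.6234784 now. Bob offers 2.6234784 and keeps 10 − 2.6234784 = 7.3765216.

2.62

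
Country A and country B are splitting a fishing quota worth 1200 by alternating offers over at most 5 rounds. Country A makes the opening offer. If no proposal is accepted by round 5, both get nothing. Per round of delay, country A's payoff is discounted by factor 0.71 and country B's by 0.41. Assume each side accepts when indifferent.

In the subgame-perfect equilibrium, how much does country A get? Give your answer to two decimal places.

By backward induction:
Round 5 (country A proposes): rejection yields 0 for country B; country A offers 0 and keeps 1200.
Round 4 (country B proposes): country A can get 1200 next round, worth 0.71 × 1200 = 852 now; country B offers that and keeps 348.
Round 3 (country A proposes): country B can get 348 next round, worth 0.41 × 348 = 142.68 now; country A offers that and keeps 1057.32.
Round 2 (country B proposes): country A can get 1057.32 next round, worth 0.71 × 1057.32 = 750.6972 now, so country B offers 750.6972, keeping 449.3028.
Round 1 (country A proposes): country B can get 449.3028 next round, worth 0.41 × 449.3028 = 184.214148 now, so country A offers 184.214148, keeping 1015.785852.

1015.79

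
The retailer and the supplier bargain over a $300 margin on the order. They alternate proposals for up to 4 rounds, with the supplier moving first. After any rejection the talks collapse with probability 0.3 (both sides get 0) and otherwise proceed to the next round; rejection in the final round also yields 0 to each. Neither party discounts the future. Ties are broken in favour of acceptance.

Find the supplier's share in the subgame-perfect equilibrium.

By backward induction:
Round 4 (the retailer proposes): rejection yields 0 for the supplier; the retailer offers 0 and keeps 300.
Round 3 (the supplier proposes): rejecting gives the retailer an expected 0.7 × 300 = 210; the supplier offers that and keeps 90.
Round 2 (the retailer proposes): rejecting gives the supplier an expected 0.7 × 90 = 63; the retailer offers that and keeps 237.
Round 1 (the supplier proposes): rejecting gives the retailer an expected 0.7 × 237 = 165.9; the supplier offers that and keeps 134.1.

134.1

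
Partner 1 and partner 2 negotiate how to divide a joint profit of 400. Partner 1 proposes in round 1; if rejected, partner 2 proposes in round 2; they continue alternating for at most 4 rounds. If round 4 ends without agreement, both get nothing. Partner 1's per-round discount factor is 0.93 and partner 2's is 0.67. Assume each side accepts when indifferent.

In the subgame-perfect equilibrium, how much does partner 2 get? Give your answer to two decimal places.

Work backward from the last round.
Round 4 (partner 2 proposes): partner 1 will accept anything ≥ 0, so partner 2 offers 0 and keeps 400.
Round 3 (partner 1 proposes): partner 2 can get 400 next round, worth 0.67 × 400 = 268 now; partner 1 offers that and keeps 132.
Round 2 (partner 2 proposes): partner 1 can get 132 next round, worth 0.93 × 132 = 122.76 now; partner 2 offers that and keeps 277.24.
Round 1 (partner 1 proposes): partner 2 can get 277.24 next round, worth 0.67 × 277.24 = 185.7508 now, so partner 1 offers 185.7508, keeping 214.2492.

185.75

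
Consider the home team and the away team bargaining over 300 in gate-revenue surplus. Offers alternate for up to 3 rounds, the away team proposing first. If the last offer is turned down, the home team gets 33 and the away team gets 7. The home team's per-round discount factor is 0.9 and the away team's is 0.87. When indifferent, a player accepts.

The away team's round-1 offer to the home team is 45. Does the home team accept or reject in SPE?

Work out the home team's continuation value if the offer is rejected.
Round 3 (the away team proposes): the home team gets 33 if talks fail, so the away team offers 33 and keeps 267.
Round 2 (the home team proposes): the away team can get 267 next round, worth 0.87 × 267 = 232.29 now, so the home team offers 232.29, keeping 67.71.
So by rejecting in round 1, the home team gets 67.71 next round, worth 0.9 × 67.71 = 60.939 now.
Offer 45 < 60.939, so the home team rejects.

Reject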